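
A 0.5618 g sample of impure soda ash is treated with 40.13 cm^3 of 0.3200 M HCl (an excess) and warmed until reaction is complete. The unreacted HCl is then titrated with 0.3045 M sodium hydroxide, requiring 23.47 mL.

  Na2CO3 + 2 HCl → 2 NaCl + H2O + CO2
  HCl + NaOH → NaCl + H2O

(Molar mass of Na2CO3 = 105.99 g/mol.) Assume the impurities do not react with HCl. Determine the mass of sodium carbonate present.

n(HCl) added = 0.04013 × 0.3200 = 0.01284 mol
n(NaOH) used in back-titration = 0.02347 × 0.3045 = 7.147 × 10^-3 mol
n(HCl) left over = 7.147 × 10^-3 mol (1:1 ratio)
n(HCl) consumed by analyte = 0.01284 − 7.147 × 10^-3 = 5.695 × 10^-3 mol
From the 1:2 ratio, n(Na2CO3) = 1/2 × 5.695 × 10^-3 = 2.847 × 10^-3 mol
mass of Na2CO3 = 2.847 × 10^-3 × 105.99 = 0.3018 g

0.3018 g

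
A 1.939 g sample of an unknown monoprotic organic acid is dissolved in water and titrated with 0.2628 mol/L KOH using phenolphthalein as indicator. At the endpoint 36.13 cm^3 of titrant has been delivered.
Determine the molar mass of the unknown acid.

n(KOH) = 0.03613 L × 0.2628 mol/L = 9.495 × 10^-3 mol
n(HA) = 9.495 × 10^-3 mol (1:1 ratio)
M = m / n = 1.939 g / 9.495 × 10^-3 mol = 204.2 g/mol

204.2 g/mol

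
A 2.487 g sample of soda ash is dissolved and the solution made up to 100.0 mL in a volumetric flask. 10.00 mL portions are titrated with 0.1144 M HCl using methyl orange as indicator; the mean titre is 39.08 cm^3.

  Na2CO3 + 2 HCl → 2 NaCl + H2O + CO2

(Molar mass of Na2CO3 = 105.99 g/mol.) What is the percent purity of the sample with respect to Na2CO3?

n(HCl) per titration = 0.03908 × 0.1144 = 4.471 × 10^-3 mol
From the 1:2 ratio, n(Na2CO3) in each aliquot = 1/2 × 4.471 × 10^-3 = 2.235 × 10^-3 mol
n(Na2CO3) in the whole flask = 2.235 × 10^-3 × 100.0/10.00 = 0.02235 mol
mass of Na2CO3 = 0.02235 × 105.99 = 2.369 g
% Na2CO3 = 2.369 / 2.487 × 100 = 95.27 %

95.27 %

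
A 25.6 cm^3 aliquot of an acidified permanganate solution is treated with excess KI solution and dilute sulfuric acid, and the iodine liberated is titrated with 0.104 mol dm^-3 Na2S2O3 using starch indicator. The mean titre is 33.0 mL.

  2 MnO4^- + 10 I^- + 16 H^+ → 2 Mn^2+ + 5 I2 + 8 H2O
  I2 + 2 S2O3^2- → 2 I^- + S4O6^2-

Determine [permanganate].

n(S2O3^2-) = 0.0330 × 0.104 = 3.43 × 10^-3 mol
n(I2) = n(S2O3^2-)/2 = 1.72 × 10^-3 mol
From the 2:5 ratio, n(MnO4^-) in the aliquot = 2/5 × 1.72 × 10^-3 = 6.86 × 10^-4 mol
[MnO4^-] = 6.86 × 10^-4 / 0.0256 = 0.0268 mol/L

0.0268 mol/L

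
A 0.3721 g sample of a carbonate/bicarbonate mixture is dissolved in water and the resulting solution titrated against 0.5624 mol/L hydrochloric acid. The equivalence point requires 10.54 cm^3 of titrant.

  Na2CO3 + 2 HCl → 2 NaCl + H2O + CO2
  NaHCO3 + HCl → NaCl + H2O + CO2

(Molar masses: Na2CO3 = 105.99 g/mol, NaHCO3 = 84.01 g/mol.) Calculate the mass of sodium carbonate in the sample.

n(HCl) = 0.01054 × 0.5624 = 5.928 × 10^-3 mol
Let x = n(Na2CO3), y = n(NaHCO3).
Titrant: 2x + 1y = 5.928 × 10^-3;  mass: 105.99x + 84.01y = 0.3721
Solving, x = 2.029 × 10^-3 mol, y = 1.869 × 10^-3 mol
mass of Na2CO3 = 2.029 × 10^-3 × 105.99 = 0.2151 g

0.2151 g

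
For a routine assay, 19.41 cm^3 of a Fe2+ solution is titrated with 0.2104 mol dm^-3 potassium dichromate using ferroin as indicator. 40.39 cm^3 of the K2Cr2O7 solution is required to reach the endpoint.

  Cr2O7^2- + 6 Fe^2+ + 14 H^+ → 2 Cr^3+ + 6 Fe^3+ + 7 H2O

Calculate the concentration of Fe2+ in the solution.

2.627 mol/L

n(K2Cr2O7) = 0.04039 L × 0.2104 mol/L = 8.498 × 10^-3 mol
From the 6:1 mole ratio, n(Fe2+) = 6/1 × 8.498 × 10^-3 = 0.05099 mol
[Fe2+] = 0.05099 mol / 0.01941 L = 2.627 mol/L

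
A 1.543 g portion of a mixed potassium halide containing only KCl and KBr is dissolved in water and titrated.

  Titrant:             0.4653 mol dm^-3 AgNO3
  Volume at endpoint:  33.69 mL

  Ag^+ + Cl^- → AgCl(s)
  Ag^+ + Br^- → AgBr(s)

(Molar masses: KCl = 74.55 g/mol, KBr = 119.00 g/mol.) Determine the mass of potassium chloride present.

0.5408 g

n(AgNO3) = 0.03369 × 0.4653 = 0.01568 mol
Let x = n(KCl), y = n(KBr).
Titrant: 1x + 1y = 0.01568;  mass: 74.55x + 119.00y = 1.543
Solving, x = 7.254 × 10^-3 mol, y = 8.422 × 10^-3 mol
mass of KCl = 7.254 × 10^-3 × 74.55 = 0.5408 g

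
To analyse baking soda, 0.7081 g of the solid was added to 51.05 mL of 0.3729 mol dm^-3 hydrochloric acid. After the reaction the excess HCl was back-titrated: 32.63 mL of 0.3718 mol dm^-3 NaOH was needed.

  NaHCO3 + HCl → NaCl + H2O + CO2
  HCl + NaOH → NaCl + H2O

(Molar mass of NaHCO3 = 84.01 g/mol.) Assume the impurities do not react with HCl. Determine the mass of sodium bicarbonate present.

n(HCl) added = 0.05105 × 0.3729 = 0.01904 mol
n(NaOH) used in back-titration = 0.03263 × 0.3718 = 0.01213 mol
n(HCl) left over = 0.01213 mol (1:1 ratio)
n(HCl) consumed by analyte = 0.01904 − 0.01213 = 6.905 × 10^-3 mol
n(NaHCO3) = 6.905 × 10^-3 mol (1:1 ratio)
mass of NaHCO3 = 6.905 × 10^-3 × 84.01 = 0.5801 g

0.5801 g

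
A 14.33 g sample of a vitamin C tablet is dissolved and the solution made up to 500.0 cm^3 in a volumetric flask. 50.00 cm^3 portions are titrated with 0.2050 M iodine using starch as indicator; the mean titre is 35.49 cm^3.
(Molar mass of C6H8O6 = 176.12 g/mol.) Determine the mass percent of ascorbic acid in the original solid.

C6H8O6 + I2 → C6H6O6 + 2 HI
n(I2) per titration = 0.03549 × 0.2050 = 7.275 × 10^-3 mol
n(C6H8O6) in each aliquot = 7.275 × 10^-3 mol (1:1 ratio)
n(C6H8O6) in the whole flask = 7.275 × 10^-3 × 500.0/50.00 = 0.07275 mol
mass of C6H8O6 = 0.07275 × 176.12 = 12.81 g
% C6H8O6 = 12.81 / 14.33 × 100 = 89.42 %

89.42 %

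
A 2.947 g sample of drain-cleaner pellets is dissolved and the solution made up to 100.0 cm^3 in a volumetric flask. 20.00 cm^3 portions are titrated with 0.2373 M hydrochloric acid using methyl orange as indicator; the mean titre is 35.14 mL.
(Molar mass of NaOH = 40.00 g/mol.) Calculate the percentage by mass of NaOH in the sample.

NaOH + HCl → NaCl + H2O
n(HCl) per titration = 0.03514 × 0.2373 = 8.339 × 10^-3 mol
n(NaOH) in each aliquot = 8.339 × 10^-3 mol (1:1 ratio)
n(NaOH) in the whole flask = 8.339 × 10^-3 × 100.0/20.00 = 0.04169 mol
mass of NaOH = 0.04169 × 40.00 = 1.668 g
% NaOH = 1.668 / 2.947 × 100 = 56.59 %

56.59 %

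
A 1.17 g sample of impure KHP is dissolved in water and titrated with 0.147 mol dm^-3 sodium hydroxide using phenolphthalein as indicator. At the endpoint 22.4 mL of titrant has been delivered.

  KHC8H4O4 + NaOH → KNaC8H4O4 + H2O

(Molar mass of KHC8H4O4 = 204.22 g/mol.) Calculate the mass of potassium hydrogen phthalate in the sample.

n(NaOH) = 0.0224 L × 0.147 mol/L = 3.29 × 10^-3 mol
n(KHC8H4O4) = 3.29 × 10^-3 mol (1:1 ratio)
mass of KHC8H4O4 = 3.29 × 10^-3 × 204.22 g/mol = 0.672 g

0.672 g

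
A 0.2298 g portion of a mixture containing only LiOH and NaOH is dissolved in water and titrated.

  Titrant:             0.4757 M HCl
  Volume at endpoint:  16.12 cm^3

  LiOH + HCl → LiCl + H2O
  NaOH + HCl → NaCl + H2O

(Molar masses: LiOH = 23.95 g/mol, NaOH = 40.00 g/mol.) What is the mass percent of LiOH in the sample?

49.96 %

n(HCl) = 0.01612 × 0.4757 = 7.668 × 10^-3 mol
Let x = n(LiOH), y = n(NaOH).
Titrant: 1x + 1y = 7.668 × 10^-3;  mass: 23.95x + 40.00y = 0.2298
Solving, x = 4.793 × 10^-3 mol, y = 2.875 × 10^-3 mol
mass of LiOH = 4.793 × 10^-3 × 23.95 = 0.1148 g
% LiOH = 0.1148 / 0.2298 × 100 = 49.96 %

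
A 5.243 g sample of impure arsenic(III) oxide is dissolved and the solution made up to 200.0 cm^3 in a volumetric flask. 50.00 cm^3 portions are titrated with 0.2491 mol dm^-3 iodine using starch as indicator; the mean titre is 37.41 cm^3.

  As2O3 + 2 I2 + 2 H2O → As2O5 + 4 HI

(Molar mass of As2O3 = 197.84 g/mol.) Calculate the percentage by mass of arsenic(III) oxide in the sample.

n(I2) per titration = 0.03741 × 0.2491 = 9.319 × 10^-3 mol
From the 1:2 ratio, n(As2O3) in each aliquot = 1/2 × 9.319 × 10^-3 = 4.659 × 10^-3 mol
n(As2O3) in the whole flask = 4.659 × 10^-3 × 200.0/50.00 = 0.01864 mol
mass of As2O3 = 0.01864 × 197.84 = 3.687 g
% As2O3 = 3.687 / 5.243 × 100 = 70.33 %

70.33 %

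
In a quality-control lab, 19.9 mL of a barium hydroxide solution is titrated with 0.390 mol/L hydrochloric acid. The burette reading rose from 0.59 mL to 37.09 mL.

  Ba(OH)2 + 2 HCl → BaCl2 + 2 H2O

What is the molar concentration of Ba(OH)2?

n(HCl) = 0.0365 L × 0.390 mol/L = 0.0142 mol
From the 1:2 mole ratio, n(Ba(OH)2) = 1/2 × 0.0142 = 7.12 × 10^-3 mol
[Ba(OH)2] = 7.12 × 10^-3 mol / 0.0199 L = 0.358 mol/L

0.358 mol/L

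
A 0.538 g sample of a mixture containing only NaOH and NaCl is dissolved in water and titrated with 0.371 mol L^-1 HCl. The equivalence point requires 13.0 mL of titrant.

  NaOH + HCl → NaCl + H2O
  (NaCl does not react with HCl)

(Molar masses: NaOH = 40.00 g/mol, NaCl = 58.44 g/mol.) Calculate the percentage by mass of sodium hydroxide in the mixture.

n(HCl) = 0.0130 × 0.371 = 4.82 × 10^-3 mol
Let x = n(NaOH), y = n(NaCl).
Titrant: 1x = 4.82 × 10^-3;  mass: 40.00x + 58.44y = 0.538
Solving, x = 4.82 × 10^-3 mol, y = 5.90 × 10^-3 mol
mass of NaOH = 4.82 × 10^-3 × 40.00 = 0.193 g
% NaOH = 0.193 / 0.538 × 100 = 35.9 %

35.9 %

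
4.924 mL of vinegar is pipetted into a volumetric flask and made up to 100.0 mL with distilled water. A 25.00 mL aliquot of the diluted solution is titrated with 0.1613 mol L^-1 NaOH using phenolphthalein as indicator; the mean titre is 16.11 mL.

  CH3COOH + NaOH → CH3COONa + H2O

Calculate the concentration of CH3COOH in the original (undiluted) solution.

n(NaOH) = 0.01611 × 0.1613 = 2.599 × 10^-3 mol
n(CH3COOH) in the aliquot = 2.599 × 10^-3 mol (1:1 ratio)
[CH3COOH]_dilute = 2.599 × 10^-3 / 0.02500 = 0.1039 mol/L
Dilution factor = 100.0 / 4.924 = 20.31
[CH3COOH]_stock = 0.1039 × 20.31 = 2.111 mol/L

2.111 mol/L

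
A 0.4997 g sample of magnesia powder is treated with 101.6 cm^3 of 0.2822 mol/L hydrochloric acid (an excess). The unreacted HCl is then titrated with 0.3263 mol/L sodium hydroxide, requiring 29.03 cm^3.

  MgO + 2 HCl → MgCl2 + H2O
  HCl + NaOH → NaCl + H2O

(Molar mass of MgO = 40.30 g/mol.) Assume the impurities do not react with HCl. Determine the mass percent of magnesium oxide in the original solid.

77.42 %

n(HCl) added = 0.1016 × 0.2822 = 0.02867 mol
n(NaOH) used in back-titration = 0.02903 × 0.3263 = 9.472 × 10^-3 mol
n(HCl) left over = 9.472 × 10^-3 mol (1:1 ratio)
n(HCl) consumed by analyte = 0.02867 − 9.472 × 10^-3 = 0.01920 mol
From the 1:2 ratio, n(MgO) = 1/2 × 0.01920 = 9.600 × 10^-3 mol
mass of MgO = 9.600 × 10^-3 × 40.30 = 0.3869 g
% MgO = 0.3869 / 0.4997 × 100 = 77.42 %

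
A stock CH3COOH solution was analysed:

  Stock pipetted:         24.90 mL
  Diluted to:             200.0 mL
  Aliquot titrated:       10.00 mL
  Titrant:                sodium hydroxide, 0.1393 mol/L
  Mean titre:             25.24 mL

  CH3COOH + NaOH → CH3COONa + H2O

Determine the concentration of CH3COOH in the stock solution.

2.824 mol/L

n(NaOH) = 0.02524 × 0.1393 = 3.516 × 10^-3 mol
n(CH3COOH) in the aliquot = 3.516 × 10^-3 mol (1:1 ratio)
[CH3COOH]_dilute = 3.516 × 10^-3 / 0.01000 = 0.3516 mol/L
Dilution factor = 200.0 / 24.90 = 8.032
[CH3COOH]_stock = 0.3516 × 8.032 = 2.824 mol/L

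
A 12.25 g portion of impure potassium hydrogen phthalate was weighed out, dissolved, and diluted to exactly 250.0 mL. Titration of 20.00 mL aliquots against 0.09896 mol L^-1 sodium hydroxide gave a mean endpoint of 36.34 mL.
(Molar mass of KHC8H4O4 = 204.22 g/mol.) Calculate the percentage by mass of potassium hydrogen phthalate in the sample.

KHC8H4O4 + NaOH → KNaC8H4O4 + H2O
n(NaOH) per titration = 0.03634 × 0.09896 = 3.596 × 10^-3 mol
n(KHC8H4O4) in each aliquot = 3.596 × 10^-3 mol (1:1 ratio)
n(KHC8H4O4) in the whole flask = 3.596 × 10^-3 × 250.0/20.00 = 0.04495 mol
mass of KHC8H4O4 = 0.04495 × 204.22 = 9.180 g
% KHC8H4O4 = 9.180 / 12.25 × 100 = 74.94 %

74.94 %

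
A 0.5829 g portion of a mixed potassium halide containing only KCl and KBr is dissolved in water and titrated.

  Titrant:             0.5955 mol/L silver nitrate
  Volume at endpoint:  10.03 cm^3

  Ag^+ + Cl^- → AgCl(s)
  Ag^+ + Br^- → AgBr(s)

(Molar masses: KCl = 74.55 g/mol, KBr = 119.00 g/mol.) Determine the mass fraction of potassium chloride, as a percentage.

36.79 %

n(AgNO3) = 0.01003 × 0.5955 = 5.973 × 10^-3 mol
Let x = n(KCl), y = n(KBr).
Titrant: 1x + 1y = 5.973 × 10^-3;  mass: 74.55x + 119.00y = 0.5829
Solving, x = 2.877 × 10^-3 mol, y = 3.096 × 10^-3 mol
mass of KCl = 2.877 × 10^-3 × 74.55 = 0.2145 g
% KCl = 0.2145 / 0.5829 × 100 = 36.79 %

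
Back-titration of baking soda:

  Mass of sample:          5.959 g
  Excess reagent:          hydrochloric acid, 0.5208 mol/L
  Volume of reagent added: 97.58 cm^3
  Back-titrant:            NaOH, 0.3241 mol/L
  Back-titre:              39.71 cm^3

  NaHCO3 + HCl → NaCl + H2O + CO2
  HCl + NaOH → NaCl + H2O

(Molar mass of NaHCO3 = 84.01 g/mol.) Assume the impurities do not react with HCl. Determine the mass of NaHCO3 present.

n(HCl) added = 0.09758 × 0.5208 = 0.05082 mol
n(NaOH) used in back-titration = 0.03971 × 0.3241 = 0.01287 mol
n(HCl) left over = 0.01287 mol (1:1 ratio)
n(HCl) consumed by analyte = 0.05082 − 0.01287 = 0.03795 mol
n(NaHCO3) = 0.03795 mol (1:1 ratio)
mass of NaHCO3 = 0.03795 × 84.01 = 3.188 g

3.188 g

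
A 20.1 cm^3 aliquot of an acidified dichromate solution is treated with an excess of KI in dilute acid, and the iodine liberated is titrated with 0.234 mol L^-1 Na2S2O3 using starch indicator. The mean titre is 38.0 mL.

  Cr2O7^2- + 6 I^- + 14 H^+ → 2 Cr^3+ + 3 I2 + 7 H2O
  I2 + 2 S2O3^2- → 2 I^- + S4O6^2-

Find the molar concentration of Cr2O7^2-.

0.0737 mol/L

n(S2O3^2-) = 0.0380 × 0.234 = 8.89 × 10^-3 mol
n(I2) = n(S2O3^2-)/2 = 4.45 × 10^-3 mol
From the 1:3 ratio, n(Cr2O7^2-) in the aliquot = 1/3 × 4.45 × 10^-3 = 1.48 × 10^-3 mol
[Cr2O7^2-] = 1.48 × 10^-3 / 0.0201 = 0.0737 mol/L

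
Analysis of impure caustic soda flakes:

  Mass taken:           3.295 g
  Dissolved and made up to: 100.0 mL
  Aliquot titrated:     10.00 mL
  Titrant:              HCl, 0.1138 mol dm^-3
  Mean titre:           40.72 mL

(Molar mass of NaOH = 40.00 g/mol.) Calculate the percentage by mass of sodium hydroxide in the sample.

56.25 %

NaOH + HCl → NaCl + H2O
n(HCl) per titration = 0.04072 × 0.1138 = 4.634 × 10^-3 mol
n(NaOH) in each aliquot = 4.634 × 10^-3 mol (1:1 ratio)
n(NaOH) in the whole flask = 4.634 × 10^-3 × 100.0/10.00 = 0.04634 mol
mass of NaOH = 0.04634 × 40.00 = 1.854 g
% NaOH = 1.854 / 3.295 × 100 = 56.25 %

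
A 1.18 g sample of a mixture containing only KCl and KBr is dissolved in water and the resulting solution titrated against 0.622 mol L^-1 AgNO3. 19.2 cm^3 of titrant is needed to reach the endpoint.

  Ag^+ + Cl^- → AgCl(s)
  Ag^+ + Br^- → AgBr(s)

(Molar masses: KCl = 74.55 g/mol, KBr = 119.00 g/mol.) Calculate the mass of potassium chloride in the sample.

0.404 g

n(AgNO3) = 0.0192 × 0.622 = 0.0119 mol
Let x = n(KCl), y = n(KBr).
Titrant: 1x + 1y = 0.0119;  mass: 74.55x + 119.00y = 1.18
Solving, x = 5.43 × 10^-3 mol, y = 6.52 × 10^-3 mol
mass of KCl = 5.43 × 10^-3 × 74.55 = 0.404 g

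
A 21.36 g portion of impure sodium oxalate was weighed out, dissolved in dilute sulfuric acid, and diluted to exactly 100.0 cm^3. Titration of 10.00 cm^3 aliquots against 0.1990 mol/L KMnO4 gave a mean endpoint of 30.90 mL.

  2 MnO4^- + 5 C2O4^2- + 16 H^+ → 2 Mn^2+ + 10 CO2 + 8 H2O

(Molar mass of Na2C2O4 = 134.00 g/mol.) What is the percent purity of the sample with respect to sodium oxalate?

n(KMnO4) per titration = 0.03090 × 0.1990 = 6.149 × 10^-3 mol
From the 5:2 ratio, n(Na2C2O4) in each aliquot = 5/2 × 6.149 × 10^-3 = 0.01537 mol
n(Na2C2O4) in the whole flask = 0.01537 × 100.0/10.00 = 0.1537 mol
mass of Na2C2O4 = 0.1537 × 134.00 = 20.60 g
% Na2C2O4 = 20.60 / 21.36 × 100 = 96.44 %

96.44 %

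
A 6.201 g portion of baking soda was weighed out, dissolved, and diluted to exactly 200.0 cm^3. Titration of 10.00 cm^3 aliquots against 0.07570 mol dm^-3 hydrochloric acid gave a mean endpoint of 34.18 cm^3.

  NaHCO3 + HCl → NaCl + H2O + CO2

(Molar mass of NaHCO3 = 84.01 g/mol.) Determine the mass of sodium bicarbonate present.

n(HCl) per titration = 0.03418 × 0.07570 = 2.587 × 10^-3 mol
n(NaHCO3) in each aliquot = 2.587 × 10^-3 mol (1:1 ratio)
n(NaHCO3) in the whole flask = 2.587 × 10^-3 × 200.0/10.00 = 0.05175 mol
mass of NaHCO3 = 0.05175 × 84.01 = 4.347 g

4.347 g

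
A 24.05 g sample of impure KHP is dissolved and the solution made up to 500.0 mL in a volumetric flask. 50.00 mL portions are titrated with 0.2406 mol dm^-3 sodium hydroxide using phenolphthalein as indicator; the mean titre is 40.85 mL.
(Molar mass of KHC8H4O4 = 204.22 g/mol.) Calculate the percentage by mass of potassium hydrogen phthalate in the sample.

83.46 %

KHC8H4O4 + NaOH → KNaC8H4O4 + H2O
n(NaOH) per titration = 0.04085 × 0.2406 = 9.829 × 10^-3 mol
n(KHC8H4O4) in each aliquot = 9.829 × 10^-3 mol (1:1 ratio)
n(KHC8H4O4) in the whole flask = 9.829 × 10^-3 × 500.0/50.00 = 0.09829 mol
mass of KHC8H4O4 = 0.09829 × 204.22 = 20.07 g
% KHC8H4O4 = 20.07 / 24.05 × 100 = 83.46 %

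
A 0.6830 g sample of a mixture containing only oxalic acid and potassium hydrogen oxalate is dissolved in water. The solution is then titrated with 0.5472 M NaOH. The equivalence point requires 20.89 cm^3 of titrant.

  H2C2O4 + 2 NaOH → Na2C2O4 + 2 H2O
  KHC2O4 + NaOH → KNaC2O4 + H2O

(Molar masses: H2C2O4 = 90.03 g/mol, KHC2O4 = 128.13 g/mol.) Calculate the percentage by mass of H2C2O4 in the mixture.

n(NaOH) = 0.02089 × 0.5472 = 0.01143 mol
Let x = n(H2C2O4), y = n(KHC2O4).
Titrant: 2x + 1y = 0.01143;  mass: 90.03x + 128.13y = 0.6830
Solving, x = 4.702 × 10^-3 mol, y = 2.027 × 10^-3 mol
mass of H2C2O4 = 4.702 × 10^-3 × 90.03 = 0.4233 g
% H2C2O4 = 0.4233 / 0.6830 × 100 = 61.98 %

61.98 %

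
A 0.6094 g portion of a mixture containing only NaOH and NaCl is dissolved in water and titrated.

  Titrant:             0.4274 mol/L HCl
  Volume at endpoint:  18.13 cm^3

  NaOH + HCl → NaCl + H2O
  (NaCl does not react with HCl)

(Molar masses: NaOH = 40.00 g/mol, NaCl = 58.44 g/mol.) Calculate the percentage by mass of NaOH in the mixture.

50.86 %

n(HCl) = 0.01813 × 0.4274 = 7.749 × 10^-3 mol
Let x = n(NaOH), y = n(NaCl).
Titrant: 1x = 7.749 × 10^-3;  mass: 40.00x + 58.44y = 0.6094
Solving, x = 7.749 × 10^-3 mol, y = 5.124 × 10^-3 mol
mass of NaOH = 7.749 × 10^-3 × 40.00 = 0.3100 g
% NaOH = 0.3100 / 0.6094 × 100 = 50.86 %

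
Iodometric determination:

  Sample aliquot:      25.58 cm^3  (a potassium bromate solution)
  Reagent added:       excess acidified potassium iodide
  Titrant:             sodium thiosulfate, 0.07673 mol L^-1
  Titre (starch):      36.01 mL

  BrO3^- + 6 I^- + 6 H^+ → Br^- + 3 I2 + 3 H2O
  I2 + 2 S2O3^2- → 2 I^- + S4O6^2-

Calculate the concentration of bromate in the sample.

n(S2O3^2-) = 0.03601 × 0.07673 = 2.763 × 10^-3 mol
n(I2) = n(S2O3^2-)/2 = 1.382 × 10^-3 mol
From the 1:3 ratio, n(BrO3^-) in the aliquot = 1/3 × 1.382 × 10^-3 = 4.605 × 10^-4 mol
[BrO3^-] = 4.605 × 10^-4 / 0.02558 = 0.01800 mol/L

0.01800 mol/L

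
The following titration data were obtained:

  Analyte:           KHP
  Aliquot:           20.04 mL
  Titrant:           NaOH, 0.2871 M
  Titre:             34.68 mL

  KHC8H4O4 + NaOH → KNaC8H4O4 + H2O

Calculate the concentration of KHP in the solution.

n(NaOH) = 0.03468 L × 0.2871 mol/L = 9.957 × 10^-3 mol
n(KHC8H4O4) = 9.957 × 10^-3 mol (1:1 mole ratio)
[KHC8H4O4] = 9.957 × 10^-3 mol / 0.02004 L = 0.4968 mol/L

0.4968 M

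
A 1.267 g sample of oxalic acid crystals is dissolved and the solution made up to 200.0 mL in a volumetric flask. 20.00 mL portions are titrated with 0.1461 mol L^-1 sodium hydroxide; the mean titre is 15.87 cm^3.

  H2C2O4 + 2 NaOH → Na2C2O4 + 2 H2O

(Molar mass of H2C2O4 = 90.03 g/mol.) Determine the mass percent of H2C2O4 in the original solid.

n(NaOH) per titration = 0.01587 × 0.1461 = 2.319 × 10^-3 mol
From the 1:2 ratio, n(H2C2O4) in each aliquot = 1/2 × 2.319 × 10^-3 = 1.159 × 10^-3 mol
n(H2C2O4) in the whole flask = 1.159 × 10^-3 × 200.0/20.00 = 0.01159 mol
mass of H2C2O4 = 0.01159 × 90.03 = 1.044 g
% H2C2O4 = 1.044 / 1.267 × 100 = 82.38 %

82.38 %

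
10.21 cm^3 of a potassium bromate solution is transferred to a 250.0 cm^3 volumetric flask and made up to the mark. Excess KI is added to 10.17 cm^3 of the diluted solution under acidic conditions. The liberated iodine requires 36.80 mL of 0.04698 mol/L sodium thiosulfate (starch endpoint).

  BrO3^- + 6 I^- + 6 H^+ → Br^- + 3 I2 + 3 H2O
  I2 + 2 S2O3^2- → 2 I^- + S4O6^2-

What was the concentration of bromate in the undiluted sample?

0.6937 mol/L

n(S2O3^2-) = 0.03680 × 0.04698 = 1.729 × 10^-3 mol
n(I2) = n(S2O3^2-)/2 = 8.644 × 10^-4 mol
From the 1:3 ratio, n(BrO3^-) in the aliquot = 1/3 × 8.644 × 10^-4 = 2.881 × 10^-4 mol
[BrO3^-]_dilute = 2.881 × 10^-4 / 0.01017 = 0.02833 mol/L
[BrO3^-]_original = 0.02833 × 250.0/10.21 = 0.6937 mol/L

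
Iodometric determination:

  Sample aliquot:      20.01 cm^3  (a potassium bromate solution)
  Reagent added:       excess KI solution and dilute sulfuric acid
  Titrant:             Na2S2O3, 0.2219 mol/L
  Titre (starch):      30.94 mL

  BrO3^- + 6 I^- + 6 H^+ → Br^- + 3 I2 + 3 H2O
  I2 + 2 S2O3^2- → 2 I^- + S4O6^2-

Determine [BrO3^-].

0.05718 mol/L

n(S2O3^2-) = 0.03094 × 0.2219 = 6.866 × 10^-3 mol
n(I2) = n(S2O3^2-)/2 = 3.433 × 10^-3 mol
From the 1:3 ratio, n(BrO3^-) in the aliquot = 1/3 × 3.433 × 10^-3 = 1.144 × 10^-3 mol
[BrO3^-] = 1.144 × 10^-3 / 0.02001 = 0.05718 mol/L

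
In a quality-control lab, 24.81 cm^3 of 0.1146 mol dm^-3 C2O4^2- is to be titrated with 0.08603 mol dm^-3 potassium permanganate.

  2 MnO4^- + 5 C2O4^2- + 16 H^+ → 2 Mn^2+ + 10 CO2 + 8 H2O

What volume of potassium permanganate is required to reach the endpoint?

n(C2O4^2-) = 0.02481 L × 0.1146 mol/L = 2.843 × 10^-3 mol
From the 2:5 stoichiometry, n(KMnO4) = 2/5 × 2.843 × 10^-3 = 1.137 × 10^-3 mol
V(KMnO4) = 1.137 × 10^-3 mol / 0.08603 mol/L = 0.01322 L = 13.22 mL

13.22 mL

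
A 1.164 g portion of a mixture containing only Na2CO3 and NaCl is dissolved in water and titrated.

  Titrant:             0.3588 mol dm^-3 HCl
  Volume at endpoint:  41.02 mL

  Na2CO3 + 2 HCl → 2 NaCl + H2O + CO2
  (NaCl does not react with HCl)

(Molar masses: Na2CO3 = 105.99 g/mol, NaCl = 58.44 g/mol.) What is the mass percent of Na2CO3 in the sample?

n(HCl) = 0.04102 × 0.3588 = 0.01472 mol
Let x = n(Na2CO3), y = n(NaCl).
Titrant: 2x = 0.01472;  mass: 105.99x + 58.44y = 1.164
Solving, x = 7.359 × 10^-3 mol, y = 6.571 × 10^-3 mol
mass of Na2CO3 = 7.359 × 10^-3 × 105.99 = 0.7800 g
% Na2CO3 = 0.7800 / 1.164 × 100 = 67.01 %

67.01 %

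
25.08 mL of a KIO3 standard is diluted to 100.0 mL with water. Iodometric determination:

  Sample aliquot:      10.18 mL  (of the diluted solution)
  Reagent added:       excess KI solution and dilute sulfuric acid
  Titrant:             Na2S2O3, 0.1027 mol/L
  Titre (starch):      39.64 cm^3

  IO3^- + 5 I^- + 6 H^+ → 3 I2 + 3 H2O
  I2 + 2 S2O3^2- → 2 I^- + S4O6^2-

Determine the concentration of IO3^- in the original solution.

0.2658 mol/L

n(S2O3^2-) = 0.03964 × 0.1027 = 4.071 × 10^-3 mol
n(I2) = n(S2O3^2-)/2 = 2.036 × 10^-3 mol
From the 1:3 ratio, n(IO3^-) in the aliquot = 1/3 × 2.036 × 10^-3 = 6.785 × 10^-4 mol
[IO3^-]_dilute = 6.785 × 10^-4 / 0.01018 = 0.06665 mol/L
[IO3^-]_original = 0.06665 × 100.0/25.08 = 0.2658 mol/L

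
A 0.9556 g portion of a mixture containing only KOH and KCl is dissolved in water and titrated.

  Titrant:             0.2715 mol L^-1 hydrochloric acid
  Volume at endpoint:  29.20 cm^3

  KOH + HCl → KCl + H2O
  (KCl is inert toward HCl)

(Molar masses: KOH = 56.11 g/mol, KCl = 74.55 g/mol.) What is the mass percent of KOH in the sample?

n(HCl) = 0.02920 × 0.2715 = 7.928 × 10^-3 mol
Let x = n(KOH), y = n(KCl).
Titrant: 1x = 7.928 × 10^-3;  mass: 56.11x + 74.55y = 0.9556
Solving, x = 7.928 × 10^-3 mol, y = 6.851 × 10^-3 mol
mass of KOH = 7.928 × 10^-3 × 56.11 = 0.4448 g
% KOH = 0.4448 / 0.9556 × 100 = 46.55 %

46.55 %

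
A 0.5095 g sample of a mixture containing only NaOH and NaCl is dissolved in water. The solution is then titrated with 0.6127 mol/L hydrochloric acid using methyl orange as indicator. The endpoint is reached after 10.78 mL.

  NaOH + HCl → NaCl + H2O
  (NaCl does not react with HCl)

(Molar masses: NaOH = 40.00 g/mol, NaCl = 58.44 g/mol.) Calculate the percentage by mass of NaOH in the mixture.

n(HCl) = 0.01078 × 0.6127 = 6.605 × 10^-3 mol
Let x = n(NaOH), y = n(NaCl).
Titrant: 1x = 6.605 × 10^-3;  mass: 40.00x + 58.44y = 0.5095
Solving, x = 6.605 × 10^-3 mol, y = 4.198 × 10^-3 mol
mass of NaOH = 6.605 × 10^-3 × 40.00 = 0.2642 g
% NaOH = 0.2642 / 0.5095 × 100 = 51.85 %

51.85 %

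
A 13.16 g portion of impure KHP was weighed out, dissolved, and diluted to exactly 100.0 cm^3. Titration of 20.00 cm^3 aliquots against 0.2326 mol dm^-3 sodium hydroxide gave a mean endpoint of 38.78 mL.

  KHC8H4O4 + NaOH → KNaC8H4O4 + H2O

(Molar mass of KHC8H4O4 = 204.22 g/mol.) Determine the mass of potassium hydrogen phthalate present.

9.211 g

n(NaOH) per titration = 0.03878 × 0.2326 = 9.020 × 10^-3 mol
n(KHC8H4O4) in each aliquot = 9.020 × 10^-3 mol (1:1 ratio)
n(KHC8H4O4) in the whole flask = 9.020 × 10^-3 × 100.0/20.00 = 0.04510 mol
mass of KHC8H4O4 = 0.04510 × 204.22 = 9.211 g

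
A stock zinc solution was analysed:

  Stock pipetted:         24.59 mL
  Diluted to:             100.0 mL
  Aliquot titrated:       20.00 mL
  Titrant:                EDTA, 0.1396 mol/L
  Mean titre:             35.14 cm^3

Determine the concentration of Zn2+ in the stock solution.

0.9975 mol/L

Zn^2+ + EDTA^4- → [Zn(EDTA)]^2-
n(EDTA) = 0.03514 × 0.1396 = 4.906 × 10^-3 mol
n(Zn2+) in the aliquot = 4.906 × 10^-3 mol (1:1 ratio)
[Zn2+]_dilute = 4.906 × 10^-3 / 0.02000 = 0.2453 mol/L
Dilution factor = 100.0 / 24.59 = 4.067
[Zn2+]_stock = 0.2453 × 4.067 = 0.9975 mol/L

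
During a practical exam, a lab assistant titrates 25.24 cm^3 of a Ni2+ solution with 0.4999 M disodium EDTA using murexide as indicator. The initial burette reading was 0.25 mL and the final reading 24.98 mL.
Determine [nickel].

Ni^2+ + EDTA^4- → [Ni(EDTA)]^2-
n(EDTA) = 0.02473 L × 0.4999 mol/L = 0.01236 mol
n(Ni2+) = 0.01236 mol (1:1 mole ratio)
[Ni2+] = 0.01236 mol / 0.02524 L = 0.4898 mol/L

0.4898 M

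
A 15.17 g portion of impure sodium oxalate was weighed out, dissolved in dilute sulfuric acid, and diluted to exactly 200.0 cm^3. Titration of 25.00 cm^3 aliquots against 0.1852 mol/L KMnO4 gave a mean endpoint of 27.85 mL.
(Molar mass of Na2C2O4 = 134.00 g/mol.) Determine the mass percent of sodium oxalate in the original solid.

91.12 %

2 MnO4^- + 5 C2O4^2- + 16 H^+ → 2 Mn^2+ + 10 CO2 + 8 H2O
n(KMnO4) per titration = 0.02785 × 0.1852 = 5.158 × 10^-3 mol
From the 5:2 ratio, n(Na2C2O4) in each aliquot = 5/2 × 5.158 × 10^-3 = 0.01289 mol
n(Na2C2O4) in the whole flask = 0.01289 × 200.0/25.00 = 0.1032 mol
mass of Na2C2O4 = 0.1032 × 134.00 = 13.82 g
% Na2C2O4 = 13.82 / 15.17 × 100 = 91.12 %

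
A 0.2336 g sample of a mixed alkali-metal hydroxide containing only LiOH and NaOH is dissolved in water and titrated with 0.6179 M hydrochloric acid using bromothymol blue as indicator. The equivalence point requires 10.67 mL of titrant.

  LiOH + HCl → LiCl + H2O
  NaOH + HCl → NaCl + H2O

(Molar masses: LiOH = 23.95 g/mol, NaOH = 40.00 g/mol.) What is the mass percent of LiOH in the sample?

n(HCl) = 0.01067 × 0.6179 = 6.593 × 10^-3 mol
Let x = n(LiOH), y = n(NaOH).
Titrant: 1x + 1y = 6.593 × 10^-3;  mass: 23.95x + 40.00y = 0.2336
Solving, x = 1.877 × 10^-3 mol, y = 4.716 × 10^-3 mol
mass of LiOH = 1.877 × 10^-3 × 23.95 = 0.04495 g
% LiOH = 0.04495 / 0.2336 × 100 = 19.24 %

19.24 %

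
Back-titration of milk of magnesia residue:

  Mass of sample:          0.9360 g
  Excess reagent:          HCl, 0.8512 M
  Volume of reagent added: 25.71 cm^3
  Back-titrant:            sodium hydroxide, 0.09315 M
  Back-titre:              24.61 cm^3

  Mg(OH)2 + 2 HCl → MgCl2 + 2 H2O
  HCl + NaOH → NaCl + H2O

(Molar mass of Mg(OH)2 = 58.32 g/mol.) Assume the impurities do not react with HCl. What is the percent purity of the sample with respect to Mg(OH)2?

n(HCl) added = 0.02571 × 0.8512 = 0.02188 mol
n(NaOH) used in back-titration = 0.02461 × 0.09315 = 2.292 × 10^-3 mol
n(HCl) left over = 2.292 × 10^-3 mol (1:1 ratio)
n(HCl) consumed by analyte = 0.02188 − 2.292 × 10^-3 = 0.01959 mol
From the 1:2 ratio, n(Mg(OH)2) = 1/2 × 0.01959 = 9.796 × 10^-3 mol
mass of Mg(OH)2 = 9.796 × 10^-3 × 58.32 = 0.5713 g
% Mg(OH)2 = 0.5713 / 0.9360 × 100 = 61.04 %

61.04 %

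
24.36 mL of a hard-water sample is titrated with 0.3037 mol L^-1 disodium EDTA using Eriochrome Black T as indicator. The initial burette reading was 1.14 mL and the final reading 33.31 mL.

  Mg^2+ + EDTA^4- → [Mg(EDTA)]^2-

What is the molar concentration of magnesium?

n(EDTA) = 0.03217 L × 0.3037 mol/L = 9.770 × 10^-3 mol
n(Mg2+) = 9.770 × 10^-3 mol (1:1 mole ratio)
[Mg2+] = 9.770 × 10^-3 mol / 0.02436 L = 0.4011 mol/L

0.4011 mol/L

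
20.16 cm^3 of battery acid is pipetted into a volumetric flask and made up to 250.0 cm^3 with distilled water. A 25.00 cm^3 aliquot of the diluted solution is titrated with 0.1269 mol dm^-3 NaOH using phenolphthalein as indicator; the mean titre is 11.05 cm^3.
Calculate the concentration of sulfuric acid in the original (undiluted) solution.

H2SO4 + 2 NaOH → Na2SO4 + 2 H2O
n(NaOH) = 0.01105 × 0.1269 = 1.402 × 10^-3 mol
From the 1:2 ratio, n(H2SO4) in the aliquot = 1/2 × 1.402 × 10^-3 = 7.011 × 10^-4 mol
[H2SO4]_dilute = 7.011 × 10^-4 / 0.02500 = 0.02804 mol/L
Dilution factor = 250.0 / 20.16 = 12.40
[H2SO4]_stock = 0.02804 × 12.40 = 0.3478 mol/L

0.3478 mol/L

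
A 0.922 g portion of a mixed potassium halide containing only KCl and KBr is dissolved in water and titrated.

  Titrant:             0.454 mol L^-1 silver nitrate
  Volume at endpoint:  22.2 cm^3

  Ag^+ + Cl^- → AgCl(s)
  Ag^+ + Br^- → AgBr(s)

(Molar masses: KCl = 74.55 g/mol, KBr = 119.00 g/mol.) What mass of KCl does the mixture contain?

n(AgNO3) = 0.0222 × 0.454 = 0.0101 mol
Let x = n(KCl), y = n(KBr).
Titrant: 1x + 1y = 0.0101;  mass: 74.55x + 119.00y = 0.922
Solving, x = 6.24 × 10^-3 mol, y = 3.84 × 10^-3 mol
mass of KCl = 6.24 × 10^-3 × 74.55 = 0.465 g

0.465 g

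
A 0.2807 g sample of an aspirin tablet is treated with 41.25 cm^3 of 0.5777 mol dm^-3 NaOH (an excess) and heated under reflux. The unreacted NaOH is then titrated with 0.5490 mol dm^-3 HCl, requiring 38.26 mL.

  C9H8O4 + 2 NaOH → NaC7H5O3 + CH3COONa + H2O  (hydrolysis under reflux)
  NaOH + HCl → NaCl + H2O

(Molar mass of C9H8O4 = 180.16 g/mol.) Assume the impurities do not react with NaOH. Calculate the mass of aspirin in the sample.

n(NaOH) added = 0.04125 × 0.5777 = 0.02383 mol
n(HCl) used in back-titration = 0.03826 × 0.5490 = 0.02100 mol
n(NaOH) left over = 0.02100 mol (1:1 ratio)
n(NaOH) consumed by analyte = 0.02383 − 0.02100 = 2.825 × 10^-3 mol
From the 1:2 ratio, n(C9H8O4) = 1/2 × 2.825 × 10^-3 = 1.413 × 10^-3 mol
mass of C9H8O4 = 1.413 × 10^-3 × 180.16 = 0.2545 g

0.2545 g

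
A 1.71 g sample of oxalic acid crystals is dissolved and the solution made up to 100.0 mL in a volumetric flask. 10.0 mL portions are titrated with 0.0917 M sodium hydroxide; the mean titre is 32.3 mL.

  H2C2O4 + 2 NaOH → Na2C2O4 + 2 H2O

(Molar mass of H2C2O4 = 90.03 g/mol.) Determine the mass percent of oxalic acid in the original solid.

n(NaOH) per titration = 0.0323 × 0.0917 = 2.96 × 10^-3 mol
From the 1:2 ratio, n(H2C2O4) in each aliquot = 1/2 × 2.96 × 10^-3 = 1.48 × 10^-3 mol
n(H2C2O4) in the whole flask = 1.48 × 10^-3 × 100.0/10.0 = 0.0148 mol
mass of H2C2O4 = 0.0148 × 90.03 = 1.33 g
% H2C2O4 = 1.33 / 1.71 × 100 = 78.0 %

78.0 %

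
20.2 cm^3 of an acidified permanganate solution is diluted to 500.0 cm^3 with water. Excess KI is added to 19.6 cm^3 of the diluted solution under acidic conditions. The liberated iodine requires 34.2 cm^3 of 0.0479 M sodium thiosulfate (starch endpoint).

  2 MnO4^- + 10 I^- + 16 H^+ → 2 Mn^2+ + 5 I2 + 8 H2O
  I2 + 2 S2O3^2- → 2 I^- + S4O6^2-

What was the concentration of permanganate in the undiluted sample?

n(S2O3^2-) = 0.0342 × 0.0479 = 1.64 × 10^-3 mol
n(I2) = n(S2O3^2-)/2 = 8.19 × 10^-4 mol
From the 2:5 ratio, n(MnO4^-) in the aliquot = 2/5 × 8.19 × 10^-4 = 3.28 × 10^-4 mol
[MnO4^-]_dilute = 3.28 × 10^-4 / 0.0196 = 0.0167 mol/L
[MnO4^-]_original = 0.0167 × 500.0/20.2 = 0.414 mol/L

0.414 M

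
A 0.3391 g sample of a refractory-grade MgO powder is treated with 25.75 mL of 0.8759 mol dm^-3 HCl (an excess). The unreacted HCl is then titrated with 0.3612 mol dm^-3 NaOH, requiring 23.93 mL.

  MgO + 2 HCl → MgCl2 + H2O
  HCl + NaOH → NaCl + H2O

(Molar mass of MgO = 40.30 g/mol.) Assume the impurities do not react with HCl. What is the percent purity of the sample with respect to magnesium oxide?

n(HCl) added = 0.02575 × 0.8759 = 0.02255 mol
n(NaOH) used in back-titration = 0.02393 × 0.3612 = 8.644 × 10^-3 mol
n(HCl) left over = 8.644 × 10^-3 mol (1:1 ratio)
n(HCl) consumed by analyte = 0.02255 − 8.644 × 10^-3 = 0.01391 mol
From the 1:2 ratio, n(MgO) = 1/2 × 0.01391 = 6.955 × 10^-3 mol
mass of MgO = 6.955 × 10^-3 × 40.30 = 0.2803 g
% MgO = 0.2803 / 0.3391 × 100 = 82.66 %

82.66 %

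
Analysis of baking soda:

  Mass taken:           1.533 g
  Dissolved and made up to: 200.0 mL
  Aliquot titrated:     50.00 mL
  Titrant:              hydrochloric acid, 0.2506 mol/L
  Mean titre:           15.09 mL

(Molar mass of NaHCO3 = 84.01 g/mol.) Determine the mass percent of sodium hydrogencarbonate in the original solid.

82.89 %

NaHCO3 + HCl → NaCl + H2O + CO2
n(HCl) per titration = 0.01509 × 0.2506 = 3.782 × 10^-3 mol
n(NaHCO3) in each aliquot = 3.782 × 10^-3 mol (1:1 ratio)
n(NaHCO3) in the whole flask = 3.782 × 10^-3 × 200.0/50.00 = 0.01513 mol
mass of NaHCO3 = 0.01513 × 84.01 = 1.271 g
% NaHCO3 = 1.271 / 1.533 × 100 = 82.89 %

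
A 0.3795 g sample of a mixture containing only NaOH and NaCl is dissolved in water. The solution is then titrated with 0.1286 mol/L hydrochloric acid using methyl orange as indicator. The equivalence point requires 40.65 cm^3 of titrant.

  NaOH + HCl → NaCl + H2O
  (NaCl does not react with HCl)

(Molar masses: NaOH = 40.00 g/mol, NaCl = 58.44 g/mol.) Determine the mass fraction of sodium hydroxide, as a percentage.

n(HCl) = 0.04065 × 0.1286 = 5.228 × 10^-3 mol
Let x = n(NaOH), y = n(NaCl).
Titrant: 1x = 5.228 × 10^-3;  mass: 40.00x + 58.44y = 0.3795
Solving, x = 5.228 × 10^-3 mol, y = 2.916 × 10^-3 mol
mass of NaOH = 5.228 × 10^-3 × 40.00 = 0.2091 g
% NaOH = 0.2091 / 0.3795 × 100 = 55.10 %

55.10 %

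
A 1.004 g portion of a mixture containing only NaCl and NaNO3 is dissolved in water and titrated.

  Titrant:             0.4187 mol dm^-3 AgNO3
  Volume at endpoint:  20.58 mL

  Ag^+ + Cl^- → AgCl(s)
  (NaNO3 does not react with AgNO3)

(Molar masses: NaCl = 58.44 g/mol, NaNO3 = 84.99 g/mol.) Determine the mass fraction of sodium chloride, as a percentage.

50.16 %

n(AgNO3) = 0.02058 × 0.4187 = 8.617 × 10^-3 mol
Let x = n(NaCl), y = n(NaNO3).
Titrant: 1x = 8.617 × 10^-3;  mass: 58.44x + 84.99y = 1.004
Solving, x = 8.617 × 10^-3 mol, y = 5.888 × 10^-3 mol
mass of NaCl = 8.617 × 10^-3 × 58.44 = 0.5036 g
% NaCl = 0.5036 / 1.004 × 100 = 50.16 %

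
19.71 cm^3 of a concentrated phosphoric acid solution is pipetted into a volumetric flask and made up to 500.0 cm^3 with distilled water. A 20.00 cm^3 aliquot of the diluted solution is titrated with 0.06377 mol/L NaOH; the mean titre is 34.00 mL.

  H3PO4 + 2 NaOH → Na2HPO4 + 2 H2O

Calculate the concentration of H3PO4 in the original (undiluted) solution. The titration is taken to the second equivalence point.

1.375 mol/L

n(NaOH) = 0.03400 × 0.06377 = 2.168 × 10^-3 mol
From the 1:2 ratio, n(H3PO4) in the aliquot = 1/2 × 2.168 × 10^-3 = 1.084 × 10^-3 mol
[H3PO4]_dilute = 1.084 × 10^-3 / 0.02000 = 0.05420 mol/L
Dilution factor = 500.0 / 19.71 = 25.37
[H3PO4]_stock = 0.05420 × 25.37 = 1.375 mol/L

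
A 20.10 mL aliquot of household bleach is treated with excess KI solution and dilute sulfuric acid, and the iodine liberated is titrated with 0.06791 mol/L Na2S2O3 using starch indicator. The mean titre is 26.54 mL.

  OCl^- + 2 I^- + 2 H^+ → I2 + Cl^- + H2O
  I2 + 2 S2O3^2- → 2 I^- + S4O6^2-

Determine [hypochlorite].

n(S2O3^2-) = 0.02654 × 0.06791 = 1.802 × 10^-3 mol
n(I2) = n(S2O3^2-)/2 = 9.012 × 10^-4 mol
n(OCl^-) in the aliquot = 9.012 × 10^-4 mol (1:1 ratio)
[OCl^-] = 9.012 × 10^-4 / 0.02010 = 0.04483 mol/L

0.04483 mol/L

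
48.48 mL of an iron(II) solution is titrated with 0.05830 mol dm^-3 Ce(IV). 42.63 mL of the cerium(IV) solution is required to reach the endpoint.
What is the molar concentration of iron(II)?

0.05127 mol/L

Ce^4+ + Fe^2+ → Ce^3+ + Fe^3+
n(Ce4+) = 0.04263 L × 0.05830 mol/L = 2.485 × 10^-3 mol
n(Fe2+) = 2.485 × 10^-3 mol (1:1 mole ratio)
[Fe2+] = 2.485 × 10^-3 mol / 0.04848 L = 0.05127 mol/L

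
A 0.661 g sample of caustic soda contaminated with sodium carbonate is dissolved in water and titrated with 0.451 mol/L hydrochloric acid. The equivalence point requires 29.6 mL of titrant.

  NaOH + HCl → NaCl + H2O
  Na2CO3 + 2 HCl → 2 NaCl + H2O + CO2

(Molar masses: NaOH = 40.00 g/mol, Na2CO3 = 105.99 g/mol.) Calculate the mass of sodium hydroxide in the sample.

0.143 g

n(HCl) = 0.0296 × 0.451 = 0.0133 mol
Let x = n(NaOH), y = n(Na2CO3).
Titrant: 1x + 2y = 0.0133;  mass: 40.00x + 105.99y = 0.661
Solving, x = 3.58 × 10^-3 mol, y = 4.89 × 10^-3 mol
mass of NaOH = 3.58 × 10^-3 × 40.00 = 0.143 g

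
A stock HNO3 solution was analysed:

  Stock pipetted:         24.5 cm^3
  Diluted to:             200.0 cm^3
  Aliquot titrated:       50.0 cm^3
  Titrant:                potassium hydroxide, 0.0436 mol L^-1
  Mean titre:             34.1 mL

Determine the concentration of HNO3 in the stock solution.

0.243 mol/L

HNO3 + KOH → KNO3 + H2O
n(KOH) = 0.0341 × 0.0436 = 1.49 × 10^-3 mol
n(HNO3) in the aliquot = 1.49 × 10^-3 mol (1:1 ratio)
[HNO3]_dilute = 1.49 × 10^-3 / 0.0500 = 0.0297 mol/L
Dilution factor = 200.0 / 24.5 = 8.163
[HNO3]_stock = 0.0297 × 8.163 = 0.243 mol/L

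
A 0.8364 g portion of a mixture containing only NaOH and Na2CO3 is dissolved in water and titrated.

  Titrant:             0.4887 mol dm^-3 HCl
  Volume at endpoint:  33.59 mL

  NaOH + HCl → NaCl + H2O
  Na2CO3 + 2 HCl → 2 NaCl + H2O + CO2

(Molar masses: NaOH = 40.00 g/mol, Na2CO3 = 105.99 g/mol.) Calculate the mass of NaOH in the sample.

n(HCl) = 0.03359 × 0.4887 = 0.01642 mol
Let x = n(NaOH), y = n(Na2CO3).
Titrant: 1x + 2y = 0.01642;  mass: 40.00x + 105.99y = 0.8364
Solving, x = 2.581 × 10^-3 mol, y = 6.917 × 10^-3 mol
mass of NaOH = 2.581 × 10^-3 × 40.00 = 0.1032 g

0.1032 g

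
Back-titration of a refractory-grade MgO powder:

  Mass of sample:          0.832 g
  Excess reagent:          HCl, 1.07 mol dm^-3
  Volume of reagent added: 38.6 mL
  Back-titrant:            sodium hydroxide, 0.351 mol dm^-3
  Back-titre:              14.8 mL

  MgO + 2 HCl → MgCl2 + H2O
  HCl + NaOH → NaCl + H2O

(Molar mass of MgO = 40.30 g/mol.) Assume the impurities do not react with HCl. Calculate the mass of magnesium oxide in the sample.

0.728 g

n(HCl) added = 0.0386 × 1.07 = 0.0413 mol
n(NaOH) used in back-titration = 0.0148 × 0.351 = 5.19 × 10^-3 mol
n(HCl) left over = 5.19 × 10^-3 mol (1:1 ratio)
n(HCl) consumed by analyte = 0.0413 − 5.19 × 10^-3 = 0.0361 mol
From the 1:2 ratio, n(MgO) = 1/2 × 0.0361 = 0.0181 mol
mass of MgO = 0.0181 × 40.30 = 0.728 g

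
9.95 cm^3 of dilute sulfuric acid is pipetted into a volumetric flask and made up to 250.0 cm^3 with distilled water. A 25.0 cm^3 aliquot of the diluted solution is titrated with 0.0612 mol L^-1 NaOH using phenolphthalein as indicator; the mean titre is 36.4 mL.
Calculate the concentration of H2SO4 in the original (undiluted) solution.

1.12 mol/L

H2SO4 + 2 NaOH → Na2SO4 + 2 H2O
n(NaOH) = 0.0364 × 0.0612 = 2.23 × 10^-3 mol
From the 1:2 ratio, n(H2SO4) in the aliquot = 1/2 × 2.23 × 10^-3 = 1.11 × 10^-3 mol
[H2SO4]_dilute = 1.11 × 10^-3 / 0.0250 = 0.0446 mol/L
Dilution factor = 250.0 / 9.95 = 25.13
[H2SO4]_stock = 0.0446 × 25.13 = 1.12 mol/L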